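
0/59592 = 0 =0.00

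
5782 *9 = 52038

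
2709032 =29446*92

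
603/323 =603/323 = 1.87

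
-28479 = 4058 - 32537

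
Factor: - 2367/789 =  - 3^1 = - 3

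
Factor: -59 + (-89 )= -2^2*37^1=-148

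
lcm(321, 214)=642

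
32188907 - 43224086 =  - 11035179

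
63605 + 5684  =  69289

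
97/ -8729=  - 97/8729 =-0.01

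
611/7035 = 611/7035 = 0.09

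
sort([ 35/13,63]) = [35/13,63] 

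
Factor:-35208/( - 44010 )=2^2*5^( - 1 ) = 4/5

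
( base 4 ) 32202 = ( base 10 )930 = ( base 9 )1243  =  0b1110100010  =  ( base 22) 1k6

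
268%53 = 3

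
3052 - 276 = 2776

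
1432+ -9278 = -7846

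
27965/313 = 89 + 108/313 = 89.35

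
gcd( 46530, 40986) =198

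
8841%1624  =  721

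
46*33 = 1518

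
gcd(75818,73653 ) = 1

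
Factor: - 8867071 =  -  8867071^1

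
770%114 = 86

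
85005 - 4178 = 80827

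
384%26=20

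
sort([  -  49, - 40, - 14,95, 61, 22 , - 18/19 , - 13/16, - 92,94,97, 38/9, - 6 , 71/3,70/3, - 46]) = [ - 92, - 49,-46, - 40 ,- 14, - 6, - 18/19, - 13/16,38/9,22,70/3 , 71/3,61, 94,95, 97 ] 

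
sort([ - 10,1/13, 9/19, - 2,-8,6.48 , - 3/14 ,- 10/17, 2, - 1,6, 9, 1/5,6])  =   [ - 10, - 8, - 2 , - 1 ,  -  10/17, - 3/14, 1/13,  1/5, 9/19, 2,6, 6, 6.48,  9]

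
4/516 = 1/129 = 0.01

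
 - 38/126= - 19/63 = -0.30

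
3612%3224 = 388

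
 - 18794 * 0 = 0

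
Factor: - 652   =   - 2^2*163^1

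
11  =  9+2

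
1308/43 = 30 + 18/43 = 30.42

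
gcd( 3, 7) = 1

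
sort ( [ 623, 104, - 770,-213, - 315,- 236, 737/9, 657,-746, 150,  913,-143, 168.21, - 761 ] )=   [ - 770, - 761, - 746, -315,  -  236, -213, - 143, 737/9, 104,150, 168.21, 623,657, 913]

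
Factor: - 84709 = - 23^1*29^1*127^1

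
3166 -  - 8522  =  11688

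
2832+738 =3570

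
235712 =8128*29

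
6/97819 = 6/97819 = 0.00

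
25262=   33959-8697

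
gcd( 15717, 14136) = 93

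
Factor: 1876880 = 2^4*5^1*29^1*809^1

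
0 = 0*(  -  804) 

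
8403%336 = 3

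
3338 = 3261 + 77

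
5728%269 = 79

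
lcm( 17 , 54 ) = 918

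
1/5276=1/5276 = 0.00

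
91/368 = 91/368 = 0.25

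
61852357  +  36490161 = 98342518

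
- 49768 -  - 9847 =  - 39921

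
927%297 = 36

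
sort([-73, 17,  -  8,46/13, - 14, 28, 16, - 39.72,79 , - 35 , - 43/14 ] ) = [-73,-39.72, - 35,  -  14, - 8, - 43/14,46/13, 16, 17,28 , 79]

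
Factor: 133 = 7^1*19^1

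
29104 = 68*428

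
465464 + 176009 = 641473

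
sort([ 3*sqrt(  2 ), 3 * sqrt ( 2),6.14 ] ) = [ 3 * sqrt(2),3*sqrt(2),6.14 ] 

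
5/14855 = 1/2971 = 0.00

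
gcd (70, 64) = 2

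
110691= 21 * 5271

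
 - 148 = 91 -239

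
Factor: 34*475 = 2^1*5^2 * 17^1*19^1 = 16150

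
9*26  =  234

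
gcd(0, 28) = 28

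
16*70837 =1133392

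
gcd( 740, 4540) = 20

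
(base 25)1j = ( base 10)44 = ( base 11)40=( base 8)54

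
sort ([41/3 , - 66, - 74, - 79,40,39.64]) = [ - 79, - 74, - 66, 41/3, 39.64, 40 ] 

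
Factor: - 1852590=-2^1*3^1*5^1*37^1*1669^1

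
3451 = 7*493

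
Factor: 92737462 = 2^1*487^1*95213^1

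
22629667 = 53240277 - 30610610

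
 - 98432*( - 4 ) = 393728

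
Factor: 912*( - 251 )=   -2^4*3^1*19^1*251^1 = - 228912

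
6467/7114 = 6467/7114=0.91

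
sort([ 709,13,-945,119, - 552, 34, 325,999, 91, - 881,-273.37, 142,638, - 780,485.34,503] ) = [ - 945,  -  881, - 780,-552,- 273.37, 13,34,91,  119, 142,325,  485.34,503, 638,  709,999 ]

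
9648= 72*134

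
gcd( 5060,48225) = 5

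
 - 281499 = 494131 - 775630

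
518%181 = 156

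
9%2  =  1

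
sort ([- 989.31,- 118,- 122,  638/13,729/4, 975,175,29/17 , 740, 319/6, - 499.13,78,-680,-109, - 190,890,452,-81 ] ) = [-989.31,-680, - 499.13,-190,- 122,-118,-109,-81,29/17,638/13,319/6,78,175,729/4, 452,740,890 , 975]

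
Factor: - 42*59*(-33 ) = 81774 = 2^1*3^2* 7^1*11^1*59^1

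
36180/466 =18090/233 = 77.64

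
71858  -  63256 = 8602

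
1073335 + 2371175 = 3444510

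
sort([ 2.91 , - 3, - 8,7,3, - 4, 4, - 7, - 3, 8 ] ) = [-8,  -  7, - 4, - 3, - 3,2.91,  3 , 4, 7,8]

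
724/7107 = 724/7107 = 0.10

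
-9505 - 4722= -14227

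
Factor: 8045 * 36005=289660225 = 5^2*19^1 * 379^1 * 1609^1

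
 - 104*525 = - 54600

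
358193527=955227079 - 597033552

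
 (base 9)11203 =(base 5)214310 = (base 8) 16437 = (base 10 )7455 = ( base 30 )88f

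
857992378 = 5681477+852310901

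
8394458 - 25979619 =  - 17585161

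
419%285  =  134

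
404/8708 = 101/2177  =  0.05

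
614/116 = 5 + 17/58 = 5.29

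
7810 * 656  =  5123360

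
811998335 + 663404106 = 1475402441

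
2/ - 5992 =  - 1 + 2995/2996=- 0.00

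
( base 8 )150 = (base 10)104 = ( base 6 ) 252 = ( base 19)59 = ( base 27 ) 3N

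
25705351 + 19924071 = 45629422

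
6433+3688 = 10121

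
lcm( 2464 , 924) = 7392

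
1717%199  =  125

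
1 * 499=499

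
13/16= 13/16 = 0.81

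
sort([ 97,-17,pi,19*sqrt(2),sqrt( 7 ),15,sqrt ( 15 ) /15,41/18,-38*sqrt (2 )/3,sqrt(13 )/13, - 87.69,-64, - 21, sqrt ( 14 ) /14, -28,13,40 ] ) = [ - 87.69, - 64, - 28,-21, - 38*sqrt( 2 )/3,- 17, sqrt( 15 )/15,sqrt( 14)/14,  sqrt( 13)/13,41/18,sqrt ( 7),pi,13, 15, 19 * sqrt( 2), 40 , 97]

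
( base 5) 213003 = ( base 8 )16125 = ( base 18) 146H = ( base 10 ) 7253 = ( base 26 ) AIP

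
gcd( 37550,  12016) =1502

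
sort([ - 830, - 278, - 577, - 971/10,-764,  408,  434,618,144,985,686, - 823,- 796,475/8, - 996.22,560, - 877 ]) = [ - 996.22, -877, - 830, - 823, - 796, - 764, - 577, - 278,  -  971/10,475/8,144,  408,434,  560 , 618, 686,985] 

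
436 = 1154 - 718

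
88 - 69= 19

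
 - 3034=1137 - 4171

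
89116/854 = 104 + 150/427=104.35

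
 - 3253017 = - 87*37391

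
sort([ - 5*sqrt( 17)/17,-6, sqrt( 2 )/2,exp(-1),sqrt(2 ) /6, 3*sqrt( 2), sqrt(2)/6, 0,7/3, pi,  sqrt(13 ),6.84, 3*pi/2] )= [ - 6, - 5*sqrt(17)/17,0, sqrt( 2)/6, sqrt(2 )/6, exp ( - 1 ), sqrt(2 )/2,7/3, pi,  sqrt(13 ), 3*sqrt(2),3*pi/2,6.84 ]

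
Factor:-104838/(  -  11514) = 173/19 = 19^ ( - 1)*173^1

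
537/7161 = 179/2387 = 0.07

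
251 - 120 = 131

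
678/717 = 226/239 = 0.95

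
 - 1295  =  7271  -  8566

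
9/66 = 3/22 =0.14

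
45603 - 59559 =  -13956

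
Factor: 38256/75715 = 48/95= 2^4 * 3^1*5^( - 1)*19^( - 1) 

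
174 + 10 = 184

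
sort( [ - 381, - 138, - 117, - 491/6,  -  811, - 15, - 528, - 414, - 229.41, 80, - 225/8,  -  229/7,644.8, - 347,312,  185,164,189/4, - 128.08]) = [ - 811, -528, -414, - 381, - 347, - 229.41, - 138,-128.08,-117, - 491/6,-229/7, - 225/8, - 15,189/4,80,164,185,312,644.8 ]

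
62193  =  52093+10100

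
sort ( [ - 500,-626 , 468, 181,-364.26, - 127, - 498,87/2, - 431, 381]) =[  -  626,-500, - 498, -431,  -  364.26,-127,87/2,181,  381, 468 ]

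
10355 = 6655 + 3700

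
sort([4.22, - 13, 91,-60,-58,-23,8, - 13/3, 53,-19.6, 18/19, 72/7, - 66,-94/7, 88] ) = [ - 66,  -  60, - 58, - 23, - 19.6,  -  94/7, - 13, - 13/3,18/19 , 4.22,8, 72/7, 53,88, 91 ]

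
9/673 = 9/673 = 0.01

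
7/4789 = 7/4789  =  0.00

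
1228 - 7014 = -5786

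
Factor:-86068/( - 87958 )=2^1* 13^( - 1)*17^( - 1)*199^( - 1 ) * 21517^1 = 43034/43979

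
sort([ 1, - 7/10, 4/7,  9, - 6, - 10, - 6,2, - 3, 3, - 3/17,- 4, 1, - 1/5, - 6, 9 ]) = [-10, - 6 ,- 6,  -  6, - 4, - 3, - 7/10, - 1/5, - 3/17,  4/7, 1,  1,2 , 3, 9,9]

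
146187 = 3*48729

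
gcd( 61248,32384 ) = 704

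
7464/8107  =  7464/8107  =  0.92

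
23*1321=30383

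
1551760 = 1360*1141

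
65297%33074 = 32223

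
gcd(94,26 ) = 2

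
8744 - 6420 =2324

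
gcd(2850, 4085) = 95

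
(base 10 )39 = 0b100111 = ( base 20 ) 1J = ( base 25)1e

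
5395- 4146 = 1249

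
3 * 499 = 1497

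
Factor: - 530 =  - 2^1*5^1*53^1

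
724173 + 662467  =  1386640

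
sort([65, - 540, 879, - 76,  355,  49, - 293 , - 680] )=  [ - 680 , - 540 , - 293, - 76,49,65,355,879]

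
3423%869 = 816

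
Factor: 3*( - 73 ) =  - 3^1*73^1 =- 219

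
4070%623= 332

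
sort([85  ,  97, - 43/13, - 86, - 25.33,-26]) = [ -86, - 26, - 25.33,-43/13,85, 97 ]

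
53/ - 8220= - 53/8220 =-0.01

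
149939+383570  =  533509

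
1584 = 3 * 528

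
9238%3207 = 2824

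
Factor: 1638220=2^2  *5^1*101^1*811^1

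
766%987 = 766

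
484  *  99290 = 48056360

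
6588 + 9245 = 15833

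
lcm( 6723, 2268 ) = 188244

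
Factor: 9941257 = 9941257^1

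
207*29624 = 6132168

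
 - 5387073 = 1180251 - 6567324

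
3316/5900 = 829/1475=0.56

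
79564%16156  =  14940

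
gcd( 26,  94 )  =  2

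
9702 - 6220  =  3482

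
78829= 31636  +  47193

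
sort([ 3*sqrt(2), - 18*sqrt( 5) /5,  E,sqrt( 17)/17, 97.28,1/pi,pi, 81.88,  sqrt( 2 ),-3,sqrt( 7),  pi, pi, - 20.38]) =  [-20.38, - 18*sqrt( 5)/5, - 3,sqrt( 17 ) /17 , 1/pi,sqrt( 2),sqrt(7),E, pi,pi, pi , 3*sqrt( 2),81.88,97.28]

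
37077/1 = 37077 = 37077.00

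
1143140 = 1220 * 937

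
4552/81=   4552/81 = 56.20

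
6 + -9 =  - 3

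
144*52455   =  7553520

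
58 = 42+16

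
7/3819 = 7/3819=0.00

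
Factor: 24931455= 3^1*5^1*1033^1* 1609^1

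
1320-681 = 639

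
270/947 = 270/947= 0.29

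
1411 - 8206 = - 6795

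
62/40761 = 62/40761  =  0.00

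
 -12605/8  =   - 1576  +  3/8 = -1575.62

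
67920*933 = 63369360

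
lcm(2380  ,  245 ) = 16660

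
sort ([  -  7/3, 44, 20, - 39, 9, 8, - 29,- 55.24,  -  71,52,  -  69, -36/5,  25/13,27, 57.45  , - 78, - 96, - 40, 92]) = [ -96, - 78,  -  71,- 69, - 55.24, - 40,  -  39, - 29, - 36/5,- 7/3, 25/13, 8,9, 20, 27, 44,52, 57.45,92]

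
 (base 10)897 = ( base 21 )20F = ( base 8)1601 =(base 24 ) 1D9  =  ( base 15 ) 3ec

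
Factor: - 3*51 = -153 = - 3^2* 17^1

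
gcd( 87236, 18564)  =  4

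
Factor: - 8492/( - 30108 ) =3^( - 1)* 11^1* 13^( - 1) =11/39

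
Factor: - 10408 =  - 2^3* 1301^1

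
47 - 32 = 15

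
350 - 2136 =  -1786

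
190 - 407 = - 217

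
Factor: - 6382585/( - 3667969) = 5^1 *11^1*19^(-1)*116047^1*193051^(-1) 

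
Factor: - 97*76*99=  - 2^2*3^2*11^1*19^1*97^1 = -  729828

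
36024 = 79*456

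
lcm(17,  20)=340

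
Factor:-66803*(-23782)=2^1*11^2*23^1*47^1*6073^1 = 1588708946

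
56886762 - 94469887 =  - 37583125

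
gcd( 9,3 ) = 3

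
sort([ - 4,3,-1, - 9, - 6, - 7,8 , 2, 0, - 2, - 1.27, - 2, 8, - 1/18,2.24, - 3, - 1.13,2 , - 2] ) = [ - 9, - 7,- 6, - 4 , - 3,-2,- 2, - 2, - 1.27, - 1.13, - 1, - 1/18, 0, 2, 2,2.24, 3, 8,8]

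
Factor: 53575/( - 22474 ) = - 2^ (  -  1)*5^2 * 17^(  -  1 )*661^ ( - 1)*2143^1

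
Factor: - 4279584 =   -  2^5*3^1*44579^1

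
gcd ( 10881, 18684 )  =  27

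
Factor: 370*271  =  2^1*5^1*37^1*271^1 = 100270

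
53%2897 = 53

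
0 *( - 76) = 0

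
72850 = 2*36425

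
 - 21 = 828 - 849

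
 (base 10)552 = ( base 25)M2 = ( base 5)4202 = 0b1000101000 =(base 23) 110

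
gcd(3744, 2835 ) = 9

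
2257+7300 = 9557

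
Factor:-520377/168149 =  - 3^1*11^1 * 13^1*181^( -1)*929^( - 1) *1213^1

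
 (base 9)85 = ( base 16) 4d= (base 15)52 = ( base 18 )45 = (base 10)77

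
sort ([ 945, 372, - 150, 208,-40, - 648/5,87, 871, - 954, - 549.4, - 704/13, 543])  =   [ - 954, - 549.4, - 150, - 648/5, - 704/13, - 40,87, 208, 372, 543, 871,945]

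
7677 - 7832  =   - 155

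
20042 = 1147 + 18895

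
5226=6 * 871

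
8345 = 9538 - 1193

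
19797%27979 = 19797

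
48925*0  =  0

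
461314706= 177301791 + 284012915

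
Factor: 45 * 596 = 2^2*3^2 * 5^1 *149^1 = 26820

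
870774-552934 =317840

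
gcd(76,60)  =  4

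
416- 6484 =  - 6068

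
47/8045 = 47/8045 = 0.01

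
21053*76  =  1600028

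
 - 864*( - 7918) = 6841152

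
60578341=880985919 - 820407578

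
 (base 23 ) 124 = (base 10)579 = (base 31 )IL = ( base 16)243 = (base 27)lc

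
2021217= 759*2663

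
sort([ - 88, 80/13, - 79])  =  [ - 88, - 79,80/13] 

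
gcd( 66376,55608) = 8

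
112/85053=112/85053 = 0.00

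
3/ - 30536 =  - 3/30536 = -0.00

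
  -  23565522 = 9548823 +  - 33114345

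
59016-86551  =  -27535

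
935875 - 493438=442437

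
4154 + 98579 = 102733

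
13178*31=408518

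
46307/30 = 1543 + 17/30 = 1543.57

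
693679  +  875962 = 1569641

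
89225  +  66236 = 155461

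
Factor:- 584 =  - 2^3 * 73^1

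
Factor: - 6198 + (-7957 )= -14155 = - 5^1*19^1*149^1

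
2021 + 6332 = 8353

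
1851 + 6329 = 8180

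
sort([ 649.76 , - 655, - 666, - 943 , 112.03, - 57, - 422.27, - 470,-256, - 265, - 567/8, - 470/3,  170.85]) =[ - 943, - 666, - 655, - 470, - 422.27, - 265, - 256, - 470/3, - 567/8,-57,112.03, 170.85,649.76] 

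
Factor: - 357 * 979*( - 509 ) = 3^1*7^1*11^1*17^1*89^1*509^1 = 177897027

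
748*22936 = 17156128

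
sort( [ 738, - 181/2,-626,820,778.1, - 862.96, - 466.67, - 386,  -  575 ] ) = [-862.96, - 626,- 575 , - 466.67,  -  386,-181/2,738,  778.1,  820] 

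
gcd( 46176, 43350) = 6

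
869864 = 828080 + 41784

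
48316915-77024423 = - 28707508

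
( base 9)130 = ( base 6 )300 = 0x6C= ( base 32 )3c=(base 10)108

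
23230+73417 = 96647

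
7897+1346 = 9243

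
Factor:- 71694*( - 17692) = 2^3*3^2*7^1* 569^1 * 4423^1 = 1268410248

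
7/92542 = 7/92542 = 0.00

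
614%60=14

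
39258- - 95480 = 134738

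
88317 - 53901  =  34416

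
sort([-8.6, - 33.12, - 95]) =[ - 95, - 33.12, - 8.6]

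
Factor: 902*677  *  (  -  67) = -2^1*11^1*41^1*67^1*677^1 = - 40913818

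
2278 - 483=1795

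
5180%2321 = 538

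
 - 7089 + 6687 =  - 402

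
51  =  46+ 5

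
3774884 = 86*43894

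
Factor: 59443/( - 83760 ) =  - 2^( - 4 )*3^( - 1) * 5^ (  -  1 ) * 349^(-1)*59443^1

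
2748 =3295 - 547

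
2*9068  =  18136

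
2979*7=20853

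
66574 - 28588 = 37986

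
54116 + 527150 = 581266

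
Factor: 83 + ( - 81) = 2=2^1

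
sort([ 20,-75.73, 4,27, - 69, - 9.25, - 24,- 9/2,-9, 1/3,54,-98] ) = [-98 , - 75.73,-69,-24,  -  9.25,  -  9,-9/2,1/3, 4,20, 27, 54 ] 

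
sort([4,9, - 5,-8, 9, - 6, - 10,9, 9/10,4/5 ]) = [  -  10, - 8,  -  6, - 5, 4/5,  9/10,4 , 9,9,9 ]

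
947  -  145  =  802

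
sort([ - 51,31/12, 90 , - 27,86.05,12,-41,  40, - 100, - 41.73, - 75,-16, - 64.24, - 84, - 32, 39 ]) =[-100 ,-84,-75,- 64.24, - 51,- 41.73,-41,  -  32, - 27,-16,31/12, 12, 39, 40,  86.05,  90]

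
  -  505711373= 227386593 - 733097966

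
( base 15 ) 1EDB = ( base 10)6731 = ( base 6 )51055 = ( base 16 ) 1a4b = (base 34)5RX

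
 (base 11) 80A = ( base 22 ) 20a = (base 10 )978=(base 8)1722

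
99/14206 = 99/14206= 0.01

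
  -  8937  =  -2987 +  - 5950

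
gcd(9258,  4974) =6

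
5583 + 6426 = 12009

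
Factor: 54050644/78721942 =2^1 *13^( - 1 )*23^1*149^1 *1277^ ( -1 ) * 2371^( - 1 ) * 3943^1=27025322/39360971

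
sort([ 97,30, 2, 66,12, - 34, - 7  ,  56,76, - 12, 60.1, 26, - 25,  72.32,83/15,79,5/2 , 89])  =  [-34, -25,-12, - 7, 2,5/2, 83/15, 12,26,30,56, 60.1,66,72.32,76,79, 89,97 ] 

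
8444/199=8444/199=42.43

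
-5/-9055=1/1811 = 0.00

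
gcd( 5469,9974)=1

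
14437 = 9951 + 4486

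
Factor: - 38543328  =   - 2^5*3^2*133831^1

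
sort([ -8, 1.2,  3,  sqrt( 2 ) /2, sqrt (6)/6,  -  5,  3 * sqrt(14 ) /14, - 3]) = [- 8, - 5, - 3, sqrt(6)/6,  sqrt(2)/2,3 * sqrt( 14 )/14,1.2, 3]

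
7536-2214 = 5322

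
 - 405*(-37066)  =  15011730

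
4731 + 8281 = 13012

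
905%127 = 16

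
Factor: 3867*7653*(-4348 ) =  - 2^2*3^2*1087^1* 1289^1*2551^1  =  - 128675368548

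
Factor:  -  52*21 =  - 2^2 * 3^1*7^1*13^1= - 1092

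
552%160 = 72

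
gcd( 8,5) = 1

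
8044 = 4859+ 3185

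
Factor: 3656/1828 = 2  =  2^1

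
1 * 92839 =92839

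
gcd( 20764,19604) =116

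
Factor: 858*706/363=2^2*11^( -1 ) * 13^1*353^1 = 18356/11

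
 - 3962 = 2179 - 6141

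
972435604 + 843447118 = 1815882722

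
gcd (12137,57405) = 1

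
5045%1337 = 1034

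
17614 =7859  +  9755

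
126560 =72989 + 53571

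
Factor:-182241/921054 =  - 60747/307018= -  2^( - 1 ) * 3^1*20249^1*153509^( - 1 )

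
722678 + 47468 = 770146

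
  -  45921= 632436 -678357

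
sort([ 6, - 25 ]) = [ - 25, 6 ]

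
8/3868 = 2/967 = 0.00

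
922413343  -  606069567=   316343776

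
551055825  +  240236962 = 791292787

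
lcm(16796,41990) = 83980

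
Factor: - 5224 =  - 2^3*653^1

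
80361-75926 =4435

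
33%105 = 33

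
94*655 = 61570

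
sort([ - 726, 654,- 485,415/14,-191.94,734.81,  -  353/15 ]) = [ - 726, - 485, - 191.94,-353/15,415/14, 654,734.81 ] 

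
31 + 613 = 644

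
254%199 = 55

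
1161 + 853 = 2014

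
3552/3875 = 3552/3875 = 0.92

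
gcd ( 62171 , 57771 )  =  1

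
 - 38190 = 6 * ( - 6365)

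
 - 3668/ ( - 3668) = 1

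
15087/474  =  5029/158 = 31.83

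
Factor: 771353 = 11^1*70123^1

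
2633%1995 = 638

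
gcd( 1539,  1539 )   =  1539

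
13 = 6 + 7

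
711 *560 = 398160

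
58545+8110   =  66655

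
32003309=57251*559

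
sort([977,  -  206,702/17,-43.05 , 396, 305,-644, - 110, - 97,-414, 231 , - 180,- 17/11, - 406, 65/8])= [ - 644, - 414, - 406, - 206, - 180, - 110, - 97, - 43.05, - 17/11, 65/8 , 702/17, 231, 305 , 396,977] 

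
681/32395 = 681/32395 = 0.02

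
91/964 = 91/964= 0.09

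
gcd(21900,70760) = 20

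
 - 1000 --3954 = 2954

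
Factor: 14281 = 14281^1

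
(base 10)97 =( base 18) 57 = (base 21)4d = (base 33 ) 2V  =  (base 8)141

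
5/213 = 5/213 = 0.02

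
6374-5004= 1370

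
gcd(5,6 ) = 1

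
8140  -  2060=6080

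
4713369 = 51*92419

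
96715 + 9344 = 106059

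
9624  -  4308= 5316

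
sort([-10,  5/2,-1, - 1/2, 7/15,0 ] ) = [ - 10, - 1,  -  1/2,0,  7/15,5/2]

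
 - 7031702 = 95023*( - 74 ) 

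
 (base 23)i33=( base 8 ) 22572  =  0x257A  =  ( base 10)9594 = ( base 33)8QO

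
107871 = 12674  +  95197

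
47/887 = 47/887=0.05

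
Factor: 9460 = 2^2* 5^1 * 11^1*43^1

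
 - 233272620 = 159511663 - 392784283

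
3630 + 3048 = 6678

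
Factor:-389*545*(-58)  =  12296290 = 2^1*5^1*29^1*109^1*389^1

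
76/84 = 19/21 = 0.90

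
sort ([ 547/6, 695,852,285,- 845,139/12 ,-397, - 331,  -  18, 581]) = [-845, - 397,-331,  -  18,139/12,  547/6 , 285 , 581,695, 852]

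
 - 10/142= - 1+66/71 = - 0.07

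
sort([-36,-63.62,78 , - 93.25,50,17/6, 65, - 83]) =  [ - 93.25, - 83,  -  63.62, - 36, 17/6, 50, 65,78]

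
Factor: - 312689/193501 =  - 871/539= -7^(-2 )*11^( - 1 )*13^1*67^1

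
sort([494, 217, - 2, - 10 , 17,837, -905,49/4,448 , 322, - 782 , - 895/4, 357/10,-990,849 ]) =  [ - 990, - 905, - 782, - 895/4, - 10, - 2,49/4,17 , 357/10 , 217,322,  448,494, 837,849] 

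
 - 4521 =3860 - 8381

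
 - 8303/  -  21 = 8303/21 = 395.38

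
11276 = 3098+8178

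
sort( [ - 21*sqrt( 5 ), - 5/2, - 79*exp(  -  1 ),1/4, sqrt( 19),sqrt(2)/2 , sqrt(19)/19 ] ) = [ - 21*sqrt(5), -79 * exp( - 1),- 5/2  ,  sqrt(19)/19 , 1/4, sqrt( 2)/2, sqrt( 19) ]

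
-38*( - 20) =760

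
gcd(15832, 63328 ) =15832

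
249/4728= 83/1576= 0.05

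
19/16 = 19/16 = 1.19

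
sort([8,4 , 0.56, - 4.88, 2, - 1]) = [ - 4.88 , -1,0.56, 2, 4, 8]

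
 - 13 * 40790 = -530270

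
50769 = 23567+27202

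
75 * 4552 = 341400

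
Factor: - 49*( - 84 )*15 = 2^2*3^2*5^1*7^3 =61740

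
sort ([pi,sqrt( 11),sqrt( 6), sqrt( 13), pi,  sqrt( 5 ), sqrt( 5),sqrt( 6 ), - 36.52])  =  [  -  36.52,sqrt( 5),sqrt(5),sqrt( 6) , sqrt( 6) , pi,pi,sqrt(11), sqrt( 13 )] 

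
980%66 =56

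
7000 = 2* 3500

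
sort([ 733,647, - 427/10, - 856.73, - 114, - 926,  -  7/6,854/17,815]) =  [-926,- 856.73, - 114, - 427/10,-7/6,854/17, 647,733, 815 ] 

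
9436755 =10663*885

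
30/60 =1/2 = 0.50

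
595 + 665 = 1260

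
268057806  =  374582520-106524714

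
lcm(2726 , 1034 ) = 29986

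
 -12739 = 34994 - 47733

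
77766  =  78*997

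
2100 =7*300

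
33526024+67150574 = 100676598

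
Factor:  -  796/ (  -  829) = 2^2*199^1 * 829^( - 1)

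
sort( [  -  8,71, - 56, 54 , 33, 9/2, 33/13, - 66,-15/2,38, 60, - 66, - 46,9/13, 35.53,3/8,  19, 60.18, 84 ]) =[ - 66,  -  66,-56,-46, - 8,-15/2, 3/8, 9/13, 33/13,9/2,19, 33 , 35.53,38 , 54,60,60.18, 71, 84 ] 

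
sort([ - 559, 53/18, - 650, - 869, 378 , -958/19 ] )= [-869,  -  650, - 559 , - 958/19,53/18,378]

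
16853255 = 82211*205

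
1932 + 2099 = 4031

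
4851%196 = 147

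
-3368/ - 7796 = 842/1949 = 0.43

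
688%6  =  4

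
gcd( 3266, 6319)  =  71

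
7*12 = 84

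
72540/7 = 10362 + 6/7 = 10362.86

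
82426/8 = 41213/4 = 10303.25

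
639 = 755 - 116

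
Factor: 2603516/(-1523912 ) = - 2^( - 1)*13^(  -  1 )*17^1*14653^( -1)* 38287^1 = -  650879/380978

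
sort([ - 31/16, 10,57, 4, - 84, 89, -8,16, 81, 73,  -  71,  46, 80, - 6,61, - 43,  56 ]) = [  -  84, - 71,-43,-8 , - 6, - 31/16, 4, 10,16, 46, 56, 57, 61, 73,  80, 81, 89]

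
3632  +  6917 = 10549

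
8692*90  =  782280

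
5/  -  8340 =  - 1 + 1667/1668 = - 0.00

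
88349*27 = 2385423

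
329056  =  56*5876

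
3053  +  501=3554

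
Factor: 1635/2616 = 5/8 =2^( - 3)*5^1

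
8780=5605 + 3175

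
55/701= 55/701   =  0.08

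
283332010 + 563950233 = 847282243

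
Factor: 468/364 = 3^2*7^( - 1 ) = 9/7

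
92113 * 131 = 12066803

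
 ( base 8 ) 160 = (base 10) 112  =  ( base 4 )1300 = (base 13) 88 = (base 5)422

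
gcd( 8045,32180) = 8045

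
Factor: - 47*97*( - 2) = 9118  =  2^1*47^1*97^1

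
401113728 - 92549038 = 308564690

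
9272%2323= 2303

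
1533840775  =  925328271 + 608512504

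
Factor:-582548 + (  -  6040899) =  - 6623447 = - 1249^1 * 5303^1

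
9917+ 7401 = 17318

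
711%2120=711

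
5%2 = 1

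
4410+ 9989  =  14399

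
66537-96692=-30155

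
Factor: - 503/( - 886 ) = 2^ (  -  1 )*443^( - 1 )*503^1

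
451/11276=451/11276 = 0.04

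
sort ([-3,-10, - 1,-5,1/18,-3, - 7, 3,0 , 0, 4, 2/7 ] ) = [ - 10, - 7, -5,-3,- 3,-1 , 0, 0, 1/18,  2/7,3, 4]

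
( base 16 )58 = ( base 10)88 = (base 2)1011000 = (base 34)2K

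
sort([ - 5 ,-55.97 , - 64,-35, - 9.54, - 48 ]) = [  -  64, - 55.97, - 48, - 35 , -9.54, - 5] 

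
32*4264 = 136448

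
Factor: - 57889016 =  - 2^3*37^1*223^1 *877^1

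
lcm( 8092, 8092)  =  8092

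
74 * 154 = 11396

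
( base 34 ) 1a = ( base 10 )44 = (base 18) 28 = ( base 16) 2c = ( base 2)101100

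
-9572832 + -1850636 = -11423468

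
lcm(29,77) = 2233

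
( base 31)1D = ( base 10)44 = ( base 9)48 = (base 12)38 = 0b101100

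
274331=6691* 41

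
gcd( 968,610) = 2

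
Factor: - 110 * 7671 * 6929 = -5846759490 = -2^1*3^1*5^1*11^1*13^2*41^1 * 2557^1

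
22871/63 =22871/63= 363.03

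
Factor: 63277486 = 2^1*19^1*1665197^1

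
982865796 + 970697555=1953563351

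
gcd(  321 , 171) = 3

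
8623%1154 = 545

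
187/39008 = 187/39008 = 0.00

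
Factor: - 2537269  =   - 7^2*53^1*977^1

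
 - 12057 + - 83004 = - 95061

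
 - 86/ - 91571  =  86/91571 = 0.00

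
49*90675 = 4443075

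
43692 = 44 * 993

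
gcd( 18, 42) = 6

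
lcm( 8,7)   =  56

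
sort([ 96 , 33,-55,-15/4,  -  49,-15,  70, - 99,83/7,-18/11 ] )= [-99,-55, - 49,  -  15, - 15/4,-18/11,  83/7 , 33, 70,  96]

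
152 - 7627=-7475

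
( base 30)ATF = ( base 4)2122131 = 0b10011010011101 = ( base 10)9885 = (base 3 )111120010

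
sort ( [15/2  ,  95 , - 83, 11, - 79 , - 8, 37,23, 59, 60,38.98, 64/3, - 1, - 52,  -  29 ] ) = [ - 83, - 79, - 52,-29 , - 8,  -  1,15/2, 11, 64/3,23, 37,38.98, 59, 60, 95] 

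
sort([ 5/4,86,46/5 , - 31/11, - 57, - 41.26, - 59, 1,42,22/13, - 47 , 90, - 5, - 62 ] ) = [ - 62, - 59, - 57, - 47,-41.26,  -  5,-31/11,1 , 5/4,22/13, 46/5,42 , 86,90]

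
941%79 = 72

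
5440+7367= 12807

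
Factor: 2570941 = 2570941^1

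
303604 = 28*10843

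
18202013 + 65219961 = 83421974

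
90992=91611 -619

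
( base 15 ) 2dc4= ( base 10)9859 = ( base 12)5857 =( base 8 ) 23203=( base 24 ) H2J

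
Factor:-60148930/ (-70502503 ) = 2^1*5^1*71^ ( - 1) * 487^(  -  1 )*2039^( - 1 )*6014893^1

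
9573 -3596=5977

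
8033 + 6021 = 14054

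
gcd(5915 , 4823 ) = 91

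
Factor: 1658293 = 7^1 * 13^1*18223^1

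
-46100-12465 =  - 58565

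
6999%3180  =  639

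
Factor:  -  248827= - 248827^1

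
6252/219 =28 + 40/73   =  28.55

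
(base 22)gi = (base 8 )562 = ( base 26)e6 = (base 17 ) 14d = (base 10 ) 370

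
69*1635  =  112815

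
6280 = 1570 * 4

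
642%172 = 126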